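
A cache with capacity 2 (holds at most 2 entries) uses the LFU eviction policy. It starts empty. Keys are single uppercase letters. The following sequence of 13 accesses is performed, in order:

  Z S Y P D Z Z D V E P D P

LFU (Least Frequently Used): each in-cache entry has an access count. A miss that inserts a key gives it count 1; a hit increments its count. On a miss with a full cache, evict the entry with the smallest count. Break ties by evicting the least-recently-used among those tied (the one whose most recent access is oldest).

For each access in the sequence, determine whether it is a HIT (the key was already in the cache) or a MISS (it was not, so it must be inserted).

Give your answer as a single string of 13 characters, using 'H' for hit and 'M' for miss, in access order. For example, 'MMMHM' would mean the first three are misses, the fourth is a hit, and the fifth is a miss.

Answer: MMMMMMHHMMMHH

Derivation:
LFU simulation (capacity=2):
  1. access Z: MISS. Cache: [Z(c=1)]
  2. access S: MISS. Cache: [Z(c=1) S(c=1)]
  3. access Y: MISS, evict Z(c=1). Cache: [S(c=1) Y(c=1)]
  4. access P: MISS, evict S(c=1). Cache: [Y(c=1) P(c=1)]
  5. access D: MISS, evict Y(c=1). Cache: [P(c=1) D(c=1)]
  6. access Z: MISS, evict P(c=1). Cache: [D(c=1) Z(c=1)]
  7. access Z: HIT, count now 2. Cache: [D(c=1) Z(c=2)]
  8. access D: HIT, count now 2. Cache: [Z(c=2) D(c=2)]
  9. access V: MISS, evict Z(c=2). Cache: [V(c=1) D(c=2)]
  10. access E: MISS, evict V(c=1). Cache: [E(c=1) D(c=2)]
  11. access P: MISS, evict E(c=1). Cache: [P(c=1) D(c=2)]
  12. access D: HIT, count now 3. Cache: [P(c=1) D(c=3)]
  13. access P: HIT, count now 2. Cache: [P(c=2) D(c=3)]
Total: 4 hits, 9 misses, 7 evictions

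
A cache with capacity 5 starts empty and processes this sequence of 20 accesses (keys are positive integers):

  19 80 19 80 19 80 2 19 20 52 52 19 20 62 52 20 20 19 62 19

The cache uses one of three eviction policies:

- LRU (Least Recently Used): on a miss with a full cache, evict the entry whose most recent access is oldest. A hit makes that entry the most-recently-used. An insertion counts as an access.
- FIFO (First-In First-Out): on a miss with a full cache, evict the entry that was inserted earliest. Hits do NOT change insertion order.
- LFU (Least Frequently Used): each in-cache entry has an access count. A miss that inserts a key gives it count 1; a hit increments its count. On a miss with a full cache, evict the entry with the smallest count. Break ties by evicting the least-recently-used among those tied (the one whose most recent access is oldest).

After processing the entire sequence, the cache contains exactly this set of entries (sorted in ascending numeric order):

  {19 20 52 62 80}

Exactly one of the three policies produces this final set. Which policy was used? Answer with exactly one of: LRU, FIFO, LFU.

Answer: LFU

Derivation:
Simulating under each policy and comparing final sets:
  LRU: final set = {2 19 20 52 62} -> differs
  FIFO: final set = {2 19 20 52 62} -> differs
  LFU: final set = {19 20 52 62 80} -> MATCHES target
Only LFU produces the target set.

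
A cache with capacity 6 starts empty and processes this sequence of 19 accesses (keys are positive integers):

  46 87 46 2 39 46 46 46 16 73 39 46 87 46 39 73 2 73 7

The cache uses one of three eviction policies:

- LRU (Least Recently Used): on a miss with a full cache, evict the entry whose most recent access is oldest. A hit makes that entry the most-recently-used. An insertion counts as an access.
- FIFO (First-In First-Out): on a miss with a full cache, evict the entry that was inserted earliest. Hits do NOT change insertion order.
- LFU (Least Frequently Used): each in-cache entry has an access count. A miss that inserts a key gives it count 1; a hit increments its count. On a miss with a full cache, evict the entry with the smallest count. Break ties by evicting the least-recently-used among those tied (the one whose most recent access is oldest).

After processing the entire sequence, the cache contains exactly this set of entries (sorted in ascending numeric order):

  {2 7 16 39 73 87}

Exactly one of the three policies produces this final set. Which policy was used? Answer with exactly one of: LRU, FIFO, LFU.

Answer: FIFO

Derivation:
Simulating under each policy and comparing final sets:
  LRU: final set = {2 7 39 46 73 87} -> differs
  FIFO: final set = {2 7 16 39 73 87} -> MATCHES target
  LFU: final set = {2 7 39 46 73 87} -> differs
Only FIFO produces the target set.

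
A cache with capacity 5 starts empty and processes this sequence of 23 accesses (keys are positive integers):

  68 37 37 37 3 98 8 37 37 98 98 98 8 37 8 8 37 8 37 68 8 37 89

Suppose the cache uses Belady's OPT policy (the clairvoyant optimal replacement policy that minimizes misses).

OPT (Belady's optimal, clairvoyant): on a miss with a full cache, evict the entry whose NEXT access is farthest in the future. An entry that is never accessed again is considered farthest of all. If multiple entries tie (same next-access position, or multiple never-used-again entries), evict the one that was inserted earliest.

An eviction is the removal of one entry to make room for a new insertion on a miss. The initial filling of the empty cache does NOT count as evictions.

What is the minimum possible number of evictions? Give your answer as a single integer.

Answer: 1

Derivation:
OPT (Belady) simulation (capacity=5):
  1. access 68: MISS. Cache: [68]
  2. access 37: MISS. Cache: [68 37]
  3. access 37: HIT. Next use of 37: step 4. Cache: [68 37]
  4. access 37: HIT. Next use of 37: step 8. Cache: [68 37]
  5. access 3: MISS. Cache: [68 37 3]
  6. access 98: MISS. Cache: [68 37 3 98]
  7. access 8: MISS. Cache: [68 37 3 98 8]
  8. access 37: HIT. Next use of 37: step 9. Cache: [68 37 3 98 8]
  9. access 37: HIT. Next use of 37: step 14. Cache: [68 37 3 98 8]
  10. access 98: HIT. Next use of 98: step 11. Cache: [68 37 3 98 8]
  11. access 98: HIT. Next use of 98: step 12. Cache: [68 37 3 98 8]
  12. access 98: HIT. Next use of 98: never. Cache: [68 37 3 98 8]
  13. access 8: HIT. Next use of 8: step 15. Cache: [68 37 3 98 8]
  14. access 37: HIT. Next use of 37: step 17. Cache: [68 37 3 98 8]
  15. access 8: HIT. Next use of 8: step 16. Cache: [68 37 3 98 8]
  16. access 8: HIT. Next use of 8: step 18. Cache: [68 37 3 98 8]
  17. access 37: HIT. Next use of 37: step 19. Cache: [68 37 3 98 8]
  18. access 8: HIT. Next use of 8: step 21. Cache: [68 37 3 98 8]
  19. access 37: HIT. Next use of 37: step 22. Cache: [68 37 3 98 8]
  20. access 68: HIT. Next use of 68: never. Cache: [68 37 3 98 8]
  21. access 8: HIT. Next use of 8: never. Cache: [68 37 3 98 8]
  22. access 37: HIT. Next use of 37: never. Cache: [68 37 3 98 8]
  23. access 89: MISS, evict 68 (next use: never). Cache: [37 3 98 8 89]
Total: 17 hits, 6 misses, 1 evictions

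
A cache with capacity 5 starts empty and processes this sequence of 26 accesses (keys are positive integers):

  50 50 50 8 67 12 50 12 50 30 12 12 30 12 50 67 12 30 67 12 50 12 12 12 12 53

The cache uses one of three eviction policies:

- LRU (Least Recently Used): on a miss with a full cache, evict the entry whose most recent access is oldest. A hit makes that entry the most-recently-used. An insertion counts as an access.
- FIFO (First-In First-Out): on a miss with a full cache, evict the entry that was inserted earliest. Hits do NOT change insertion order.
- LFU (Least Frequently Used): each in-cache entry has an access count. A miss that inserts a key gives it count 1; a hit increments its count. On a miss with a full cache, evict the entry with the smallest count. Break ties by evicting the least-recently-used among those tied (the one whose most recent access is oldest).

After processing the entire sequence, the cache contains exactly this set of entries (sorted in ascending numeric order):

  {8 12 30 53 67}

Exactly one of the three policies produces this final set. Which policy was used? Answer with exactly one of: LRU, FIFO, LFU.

Simulating under each policy and comparing final sets:
  LRU: final set = {12 30 50 53 67} -> differs
  FIFO: final set = {8 12 30 53 67} -> MATCHES target
  LFU: final set = {12 30 50 53 67} -> differs
Only FIFO produces the target set.

Answer: FIFO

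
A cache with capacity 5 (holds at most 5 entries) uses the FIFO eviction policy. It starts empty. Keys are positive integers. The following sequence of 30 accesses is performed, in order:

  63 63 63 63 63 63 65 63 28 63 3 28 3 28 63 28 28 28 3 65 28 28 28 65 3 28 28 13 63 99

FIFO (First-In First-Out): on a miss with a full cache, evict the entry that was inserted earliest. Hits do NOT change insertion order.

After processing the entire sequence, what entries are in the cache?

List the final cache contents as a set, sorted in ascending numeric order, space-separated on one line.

Answer: 3 13 28 65 99

Derivation:
FIFO simulation (capacity=5):
  1. access 63: MISS. Cache (old->new): [63]
  2. access 63: HIT. Cache (old->new): [63]
  3. access 63: HIT. Cache (old->new): [63]
  4. access 63: HIT. Cache (old->new): [63]
  5. access 63: HIT. Cache (old->new): [63]
  6. access 63: HIT. Cache (old->new): [63]
  7. access 65: MISS. Cache (old->new): [63 65]
  8. access 63: HIT. Cache (old->new): [63 65]
  9. access 28: MISS. Cache (old->new): [63 65 28]
  10. access 63: HIT. Cache (old->new): [63 65 28]
  11. access 3: MISS. Cache (old->new): [63 65 28 3]
  12. access 28: HIT. Cache (old->new): [63 65 28 3]
  13. access 3: HIT. Cache (old->new): [63 65 28 3]
  14. access 28: HIT. Cache (old->new): [63 65 28 3]
  15. access 63: HIT. Cache (old->new): [63 65 28 3]
  16. access 28: HIT. Cache (old->new): [63 65 28 3]
  17. access 28: HIT. Cache (old->new): [63 65 28 3]
  18. access 28: HIT. Cache (old->new): [63 65 28 3]
  19. access 3: HIT. Cache (old->new): [63 65 28 3]
  20. access 65: HIT. Cache (old->new): [63 65 28 3]
  21. access 28: HIT. Cache (old->new): [63 65 28 3]
  22. access 28: HIT. Cache (old->new): [63 65 28 3]
  23. access 28: HIT. Cache (old->new): [63 65 28 3]
  24. access 65: HIT. Cache (old->new): [63 65 28 3]
  25. access 3: HIT. Cache (old->new): [63 65 28 3]
  26. access 28: HIT. Cache (old->new): [63 65 28 3]
  27. access 28: HIT. Cache (old->new): [63 65 28 3]
  28. access 13: MISS. Cache (old->new): [63 65 28 3 13]
  29. access 63: HIT. Cache (old->new): [63 65 28 3 13]
  30. access 99: MISS, evict 63. Cache (old->new): [65 28 3 13 99]
Total: 24 hits, 6 misses, 1 evictions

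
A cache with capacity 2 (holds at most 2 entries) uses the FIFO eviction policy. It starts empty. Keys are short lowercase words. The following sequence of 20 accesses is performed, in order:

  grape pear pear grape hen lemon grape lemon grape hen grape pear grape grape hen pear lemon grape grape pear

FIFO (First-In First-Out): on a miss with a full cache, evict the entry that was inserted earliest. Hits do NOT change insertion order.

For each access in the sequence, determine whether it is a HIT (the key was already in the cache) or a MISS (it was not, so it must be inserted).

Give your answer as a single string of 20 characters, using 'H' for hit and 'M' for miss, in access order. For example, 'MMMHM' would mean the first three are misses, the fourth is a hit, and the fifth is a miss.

Answer: MMHHMMMHHMHMMHMMMMHM

Derivation:
FIFO simulation (capacity=2):
  1. access grape: MISS. Cache (old->new): [grape]
  2. access pear: MISS. Cache (old->new): [grape pear]
  3. access pear: HIT. Cache (old->new): [grape pear]
  4. access grape: HIT. Cache (old->new): [grape pear]
  5. access hen: MISS, evict grape. Cache (old->new): [pear hen]
  6. access lemon: MISS, evict pear. Cache (old->new): [hen lemon]
  7. access grape: MISS, evict hen. Cache (old->new): [lemon grape]
  8. access lemon: HIT. Cache (old->new): [lemon grape]
  9. access grape: HIT. Cache (old->new): [lemon grape]
  10. access hen: MISS, evict lemon. Cache (old->new): [grape hen]
  11. access grape: HIT. Cache (old->new): [grape hen]
  12. access pear: MISS, evict grape. Cache (old->new): [hen pear]
  13. access grape: MISS, evict hen. Cache (old->new): [pear grape]
  14. access grape: HIT. Cache (old->new): [pear grape]
  15. access hen: MISS, evict pear. Cache (old->new): [grape hen]
  16. access pear: MISS, evict grape. Cache (old->new): [hen pear]
  17. access lemon: MISS, evict hen. Cache (old->new): [pear lemon]
  18. access grape: MISS, evict pear. Cache (old->new): [lemon grape]
  19. access grape: HIT. Cache (old->new): [lemon grape]
  20. access pear: MISS, evict lemon. Cache (old->new): [grape pear]
Total: 7 hits, 13 misses, 11 evictions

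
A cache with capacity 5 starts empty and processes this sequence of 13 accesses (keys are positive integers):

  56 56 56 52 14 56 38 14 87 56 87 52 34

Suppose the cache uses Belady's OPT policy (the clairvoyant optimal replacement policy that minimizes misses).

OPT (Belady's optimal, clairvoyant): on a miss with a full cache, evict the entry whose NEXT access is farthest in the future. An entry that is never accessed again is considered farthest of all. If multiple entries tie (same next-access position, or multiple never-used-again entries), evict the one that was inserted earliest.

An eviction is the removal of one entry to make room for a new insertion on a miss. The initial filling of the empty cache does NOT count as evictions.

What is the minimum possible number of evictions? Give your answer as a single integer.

OPT (Belady) simulation (capacity=5):
  1. access 56: MISS. Cache: [56]
  2. access 56: HIT. Next use of 56: step 3. Cache: [56]
  3. access 56: HIT. Next use of 56: step 6. Cache: [56]
  4. access 52: MISS. Cache: [56 52]
  5. access 14: MISS. Cache: [56 52 14]
  6. access 56: HIT. Next use of 56: step 10. Cache: [56 52 14]
  7. access 38: MISS. Cache: [56 52 14 38]
  8. access 14: HIT. Next use of 14: never. Cache: [56 52 14 38]
  9. access 87: MISS. Cache: [56 52 14 38 87]
  10. access 56: HIT. Next use of 56: never. Cache: [56 52 14 38 87]
  11. access 87: HIT. Next use of 87: never. Cache: [56 52 14 38 87]
  12. access 52: HIT. Next use of 52: never. Cache: [56 52 14 38 87]
  13. access 34: MISS, evict 56 (next use: never). Cache: [52 14 38 87 34]
Total: 7 hits, 6 misses, 1 evictions

Answer: 1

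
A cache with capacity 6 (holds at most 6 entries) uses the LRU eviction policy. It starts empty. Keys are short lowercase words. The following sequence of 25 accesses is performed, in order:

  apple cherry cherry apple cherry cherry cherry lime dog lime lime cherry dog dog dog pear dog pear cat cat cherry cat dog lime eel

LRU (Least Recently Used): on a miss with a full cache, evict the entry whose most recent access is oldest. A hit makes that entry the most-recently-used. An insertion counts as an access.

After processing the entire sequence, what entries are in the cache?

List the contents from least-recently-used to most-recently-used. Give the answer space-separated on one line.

LRU simulation (capacity=6):
  1. access apple: MISS. Cache (LRU->MRU): [apple]
  2. access cherry: MISS. Cache (LRU->MRU): [apple cherry]
  3. access cherry: HIT. Cache (LRU->MRU): [apple cherry]
  4. access apple: HIT. Cache (LRU->MRU): [cherry apple]
  5. access cherry: HIT. Cache (LRU->MRU): [apple cherry]
  6. access cherry: HIT. Cache (LRU->MRU): [apple cherry]
  7. access cherry: HIT. Cache (LRU->MRU): [apple cherry]
  8. access lime: MISS. Cache (LRU->MRU): [apple cherry lime]
  9. access dog: MISS. Cache (LRU->MRU): [apple cherry lime dog]
  10. access lime: HIT. Cache (LRU->MRU): [apple cherry dog lime]
  11. access lime: HIT. Cache (LRU->MRU): [apple cherry dog lime]
  12. access cherry: HIT. Cache (LRU->MRU): [apple dog lime cherry]
  13. access dog: HIT. Cache (LRU->MRU): [apple lime cherry dog]
  14. access dog: HIT. Cache (LRU->MRU): [apple lime cherry dog]
  15. access dog: HIT. Cache (LRU->MRU): [apple lime cherry dog]
  16. access pear: MISS. Cache (LRU->MRU): [apple lime cherry dog pear]
  17. access dog: HIT. Cache (LRU->MRU): [apple lime cherry pear dog]
  18. access pear: HIT. Cache (LRU->MRU): [apple lime cherry dog pear]
  19. access cat: MISS. Cache (LRU->MRU): [apple lime cherry dog pear cat]
  20. access cat: HIT. Cache (LRU->MRU): [apple lime cherry dog pear cat]
  21. access cherry: HIT. Cache (LRU->MRU): [apple lime dog pear cat cherry]
  22. access cat: HIT. Cache (LRU->MRU): [apple lime dog pear cherry cat]
  23. access dog: HIT. Cache (LRU->MRU): [apple lime pear cherry cat dog]
  24. access lime: HIT. Cache (LRU->MRU): [apple pear cherry cat dog lime]
  25. access eel: MISS, evict apple. Cache (LRU->MRU): [pear cherry cat dog lime eel]
Total: 18 hits, 7 misses, 1 evictions

Answer: pear cherry cat dog lime eel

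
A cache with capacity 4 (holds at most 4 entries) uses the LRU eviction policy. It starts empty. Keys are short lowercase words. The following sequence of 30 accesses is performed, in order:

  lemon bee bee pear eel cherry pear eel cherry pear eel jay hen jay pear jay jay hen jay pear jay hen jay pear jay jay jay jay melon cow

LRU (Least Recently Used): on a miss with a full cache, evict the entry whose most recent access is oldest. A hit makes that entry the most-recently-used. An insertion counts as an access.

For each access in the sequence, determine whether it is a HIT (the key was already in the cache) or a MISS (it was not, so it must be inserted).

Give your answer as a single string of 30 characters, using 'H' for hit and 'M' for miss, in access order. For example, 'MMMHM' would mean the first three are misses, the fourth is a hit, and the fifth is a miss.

LRU simulation (capacity=4):
  1. access lemon: MISS. Cache (LRU->MRU): [lemon]
  2. access bee: MISS. Cache (LRU->MRU): [lemon bee]
  3. access bee: HIT. Cache (LRU->MRU): [lemon bee]
  4. access pear: MISS. Cache (LRU->MRU): [lemon bee pear]
  5. access eel: MISS. Cache (LRU->MRU): [lemon bee pear eel]
  6. access cherry: MISS, evict lemon. Cache (LRU->MRU): [bee pear eel cherry]
  7. access pear: HIT. Cache (LRU->MRU): [bee eel cherry pear]
  8. access eel: HIT. Cache (LRU->MRU): [bee cherry pear eel]
  9. access cherry: HIT. Cache (LRU->MRU): [bee pear eel cherry]
  10. access pear: HIT. Cache (LRU->MRU): [bee eel cherry pear]
  11. access eel: HIT. Cache (LRU->MRU): [bee cherry pear eel]
  12. access jay: MISS, evict bee. Cache (LRU->MRU): [cherry pear eel jay]
  13. access hen: MISS, evict cherry. Cache (LRU->MRU): [pear eel jay hen]
  14. access jay: HIT. Cache (LRU->MRU): [pear eel hen jay]
  15. access pear: HIT. Cache (LRU->MRU): [eel hen jay pear]
  16. access jay: HIT. Cache (LRU->MRU): [eel hen pear jay]
  17. access jay: HIT. Cache (LRU->MRU): [eel hen pear jay]
  18. access hen: HIT. Cache (LRU->MRU): [eel pear jay hen]
  19. access jay: HIT. Cache (LRU->MRU): [eel pear hen jay]
  20. access pear: HIT. Cache (LRU->MRU): [eel hen jay pear]
  21. access jay: HIT. Cache (LRU->MRU): [eel hen pear jay]
  22. access hen: HIT. Cache (LRU->MRU): [eel pear jay hen]
  23. access jay: HIT. Cache (LRU->MRU): [eel pear hen jay]
  24. access pear: HIT. Cache (LRU->MRU): [eel hen jay pear]
  25. access jay: HIT. Cache (LRU->MRU): [eel hen pear jay]
  26. access jay: HIT. Cache (LRU->MRU): [eel hen pear jay]
  27. access jay: HIT. Cache (LRU->MRU): [eel hen pear jay]
  28. access jay: HIT. Cache (LRU->MRU): [eel hen pear jay]
  29. access melon: MISS, evict eel. Cache (LRU->MRU): [hen pear jay melon]
  30. access cow: MISS, evict hen. Cache (LRU->MRU): [pear jay melon cow]
Total: 21 hits, 9 misses, 5 evictions

Answer: MMHMMMHHHHHMMHHHHHHHHHHHHHHHMM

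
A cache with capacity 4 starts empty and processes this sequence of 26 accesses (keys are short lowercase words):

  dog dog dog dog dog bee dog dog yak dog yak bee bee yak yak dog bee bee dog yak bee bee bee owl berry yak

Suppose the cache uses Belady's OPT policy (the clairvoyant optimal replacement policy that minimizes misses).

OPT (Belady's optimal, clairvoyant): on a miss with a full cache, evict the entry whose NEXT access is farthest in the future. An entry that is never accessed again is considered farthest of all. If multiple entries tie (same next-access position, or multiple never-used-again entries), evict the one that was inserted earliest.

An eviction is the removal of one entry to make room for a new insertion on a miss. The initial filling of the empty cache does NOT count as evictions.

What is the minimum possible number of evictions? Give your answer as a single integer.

OPT (Belady) simulation (capacity=4):
  1. access dog: MISS. Cache: [dog]
  2. access dog: HIT. Next use of dog: step 3. Cache: [dog]
  3. access dog: HIT. Next use of dog: step 4. Cache: [dog]
  4. access dog: HIT. Next use of dog: step 5. Cache: [dog]
  5. access dog: HIT. Next use of dog: step 7. Cache: [dog]
  6. access bee: MISS. Cache: [dog bee]
  7. access dog: HIT. Next use of dog: step 8. Cache: [dog bee]
  8. access dog: HIT. Next use of dog: step 10. Cache: [dog bee]
  9. access yak: MISS. Cache: [dog bee yak]
  10. access dog: HIT. Next use of dog: step 16. Cache: [dog bee yak]
  11. access yak: HIT. Next use of yak: step 14. Cache: [dog bee yak]
  12. access bee: HIT. Next use of bee: step 13. Cache: [dog bee yak]
  13. access bee: HIT. Next use of bee: step 17. Cache: [dog bee yak]
  14. access yak: HIT. Next use of yak: step 15. Cache: [dog bee yak]
  15. access yak: HIT. Next use of yak: step 20. Cache: [dog bee yak]
  16. access dog: HIT. Next use of dog: step 19. Cache: [dog bee yak]
  17. access bee: HIT. Next use of bee: step 18. Cache: [dog bee yak]
  18. access bee: HIT. Next use of bee: step 21. Cache: [dog bee yak]
  19. access dog: HIT. Next use of dog: never. Cache: [dog bee yak]
  20. access yak: HIT. Next use of yak: step 26. Cache: [dog bee yak]
  21. access bee: HIT. Next use of bee: step 22. Cache: [dog bee yak]
  22. access bee: HIT. Next use of bee: step 23. Cache: [dog bee yak]
  23. access bee: HIT. Next use of bee: never. Cache: [dog bee yak]
  24. access owl: MISS. Cache: [dog bee yak owl]
  25. access berry: MISS, evict dog (next use: never). Cache: [bee yak owl berry]
  26. access yak: HIT. Next use of yak: never. Cache: [bee yak owl berry]
Total: 21 hits, 5 misses, 1 evictions

Answer: 1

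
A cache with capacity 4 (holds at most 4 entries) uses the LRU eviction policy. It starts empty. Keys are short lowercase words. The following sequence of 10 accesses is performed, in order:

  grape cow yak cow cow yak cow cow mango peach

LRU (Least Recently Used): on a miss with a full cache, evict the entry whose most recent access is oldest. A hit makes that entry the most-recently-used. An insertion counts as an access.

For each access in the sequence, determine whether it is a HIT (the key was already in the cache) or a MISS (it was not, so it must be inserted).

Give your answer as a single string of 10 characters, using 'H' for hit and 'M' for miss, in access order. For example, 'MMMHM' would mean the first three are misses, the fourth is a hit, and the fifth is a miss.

LRU simulation (capacity=4):
  1. access grape: MISS. Cache (LRU->MRU): [grape]
  2. access cow: MISS. Cache (LRU->MRU): [grape cow]
  3. access yak: MISS. Cache (LRU->MRU): [grape cow yak]
  4. access cow: HIT. Cache (LRU->MRU): [grape yak cow]
  5. access cow: HIT. Cache (LRU->MRU): [grape yak cow]
  6. access yak: HIT. Cache (LRU->MRU): [grape cow yak]
  7. access cow: HIT. Cache (LRU->MRU): [grape yak cow]
  8. access cow: HIT. Cache (LRU->MRU): [grape yak cow]
  9. access mango: MISS. Cache (LRU->MRU): [grape yak cow mango]
  10. access peach: MISS, evict grape. Cache (LRU->MRU): [yak cow mango peach]
Total: 5 hits, 5 misses, 1 evictions

Answer: MMMHHHHHMM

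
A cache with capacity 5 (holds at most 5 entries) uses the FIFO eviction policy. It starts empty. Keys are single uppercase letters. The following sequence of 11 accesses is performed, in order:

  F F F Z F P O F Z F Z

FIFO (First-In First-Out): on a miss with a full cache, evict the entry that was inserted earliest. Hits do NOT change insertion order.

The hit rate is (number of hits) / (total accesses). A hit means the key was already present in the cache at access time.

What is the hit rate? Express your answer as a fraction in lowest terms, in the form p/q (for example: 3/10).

FIFO simulation (capacity=5):
  1. access F: MISS. Cache (old->new): [F]
  2. access F: HIT. Cache (old->new): [F]
  3. access F: HIT. Cache (old->new): [F]
  4. access Z: MISS. Cache (old->new): [F Z]
  5. access F: HIT. Cache (old->new): [F Z]
  6. access P: MISS. Cache (old->new): [F Z P]
  7. access O: MISS. Cache (old->new): [F Z P O]
  8. access F: HIT. Cache (old->new): [F Z P O]
  9. access Z: HIT. Cache (old->new): [F Z P O]
  10. access F: HIT. Cache (old->new): [F Z P O]
  11. access Z: HIT. Cache (old->new): [F Z P O]
Total: 7 hits, 4 misses, 0 evictions

Hit rate = 7/11

Answer: 7/11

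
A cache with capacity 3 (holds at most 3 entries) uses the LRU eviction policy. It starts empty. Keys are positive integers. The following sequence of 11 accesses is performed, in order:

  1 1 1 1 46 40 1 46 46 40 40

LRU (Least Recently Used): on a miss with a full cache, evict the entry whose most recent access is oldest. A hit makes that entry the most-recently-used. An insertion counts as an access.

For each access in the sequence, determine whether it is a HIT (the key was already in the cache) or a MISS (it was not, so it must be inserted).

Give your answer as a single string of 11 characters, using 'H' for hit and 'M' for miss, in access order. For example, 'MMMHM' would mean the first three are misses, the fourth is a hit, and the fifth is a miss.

Answer: MHHHMMHHHHH

Derivation:
LRU simulation (capacity=3):
  1. access 1: MISS. Cache (LRU->MRU): [1]
  2. access 1: HIT. Cache (LRU->MRU): [1]
  3. access 1: HIT. Cache (LRU->MRU): [1]
  4. access 1: HIT. Cache (LRU->MRU): [1]
  5. access 46: MISS. Cache (LRU->MRU): [1 46]
  6. access 40: MISS. Cache (LRU->MRU): [1 46 40]
  7. access 1: HIT. Cache (LRU->MRU): [46 40 1]
  8. access 46: HIT. Cache (LRU->MRU): [40 1 46]
  9. access 46: HIT. Cache (LRU->MRU): [40 1 46]
  10. access 40: HIT. Cache (LRU->MRU): [1 46 40]
  11. access 40: HIT. Cache (LRU->MRU): [1 46 40]
Total: 8 hits, 3 misses, 0 evictions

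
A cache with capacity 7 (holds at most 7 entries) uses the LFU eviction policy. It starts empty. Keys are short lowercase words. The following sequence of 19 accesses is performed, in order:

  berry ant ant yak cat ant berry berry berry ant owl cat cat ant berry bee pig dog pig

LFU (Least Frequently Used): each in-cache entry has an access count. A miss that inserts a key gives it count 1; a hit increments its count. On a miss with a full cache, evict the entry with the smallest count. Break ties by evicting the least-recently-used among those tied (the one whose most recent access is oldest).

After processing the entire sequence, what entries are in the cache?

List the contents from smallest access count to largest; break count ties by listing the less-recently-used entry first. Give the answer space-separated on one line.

LFU simulation (capacity=7):
  1. access berry: MISS. Cache: [berry(c=1)]
  2. access ant: MISS. Cache: [berry(c=1) ant(c=1)]
  3. access ant: HIT, count now 2. Cache: [berry(c=1) ant(c=2)]
  4. access yak: MISS. Cache: [berry(c=1) yak(c=1) ant(c=2)]
  5. access cat: MISS. Cache: [berry(c=1) yak(c=1) cat(c=1) ant(c=2)]
  6. access ant: HIT, count now 3. Cache: [berry(c=1) yak(c=1) cat(c=1) ant(c=3)]
  7. access berry: HIT, count now 2. Cache: [yak(c=1) cat(c=1) berry(c=2) ant(c=3)]
  8. access berry: HIT, count now 3. Cache: [yak(c=1) cat(c=1) ant(c=3) berry(c=3)]
  9. access berry: HIT, count now 4. Cache: [yak(c=1) cat(c=1) ant(c=3) berry(c=4)]
  10. access ant: HIT, count now 4. Cache: [yak(c=1) cat(c=1) berry(c=4) ant(c=4)]
  11. access owl: MISS. Cache: [yak(c=1) cat(c=1) owl(c=1) berry(c=4) ant(c=4)]
  12. access cat: HIT, count now 2. Cache: [yak(c=1) owl(c=1) cat(c=2) berry(c=4) ant(c=4)]
  13. access cat: HIT, count now 3. Cache: [yak(c=1) owl(c=1) cat(c=3) berry(c=4) ant(c=4)]
  14. access ant: HIT, count now 5. Cache: [yak(c=1) owl(c=1) cat(c=3) berry(c=4) ant(c=5)]
  15. access berry: HIT, count now 5. Cache: [yak(c=1) owl(c=1) cat(c=3) ant(c=5) berry(c=5)]
  16. access bee: MISS. Cache: [yak(c=1) owl(c=1) bee(c=1) cat(c=3) ant(c=5) berry(c=5)]
  17. access pig: MISS. Cache: [yak(c=1) owl(c=1) bee(c=1) pig(c=1) cat(c=3) ant(c=5) berry(c=5)]
  18. access dog: MISS, evict yak(c=1). Cache: [owl(c=1) bee(c=1) pig(c=1) dog(c=1) cat(c=3) ant(c=5) berry(c=5)]
  19. access pig: HIT, count now 2. Cache: [owl(c=1) bee(c=1) dog(c=1) pig(c=2) cat(c=3) ant(c=5) berry(c=5)]
Total: 11 hits, 8 misses, 1 evictions

Answer: owl bee dog pig cat ant berry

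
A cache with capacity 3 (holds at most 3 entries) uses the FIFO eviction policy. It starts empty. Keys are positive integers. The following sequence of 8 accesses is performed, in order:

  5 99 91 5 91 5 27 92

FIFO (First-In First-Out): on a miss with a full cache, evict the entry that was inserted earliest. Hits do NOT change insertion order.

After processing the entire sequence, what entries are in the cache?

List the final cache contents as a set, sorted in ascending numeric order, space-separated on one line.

Answer: 27 91 92

Derivation:
FIFO simulation (capacity=3):
  1. access 5: MISS. Cache (old->new): [5]
  2. access 99: MISS. Cache (old->new): [5 99]
  3. access 91: MISS. Cache (old->new): [5 99 91]
  4. access 5: HIT. Cache (old->new): [5 99 91]
  5. access 91: HIT. Cache (old->new): [5 99 91]
  6. access 5: HIT. Cache (old->new): [5 99 91]
  7. access 27: MISS, evict 5. Cache (old->new): [99 91 27]
  8. access 92: MISS, evict 99. Cache (old->new): [91 27 92]
Total: 3 hits, 5 misses, 2 evictions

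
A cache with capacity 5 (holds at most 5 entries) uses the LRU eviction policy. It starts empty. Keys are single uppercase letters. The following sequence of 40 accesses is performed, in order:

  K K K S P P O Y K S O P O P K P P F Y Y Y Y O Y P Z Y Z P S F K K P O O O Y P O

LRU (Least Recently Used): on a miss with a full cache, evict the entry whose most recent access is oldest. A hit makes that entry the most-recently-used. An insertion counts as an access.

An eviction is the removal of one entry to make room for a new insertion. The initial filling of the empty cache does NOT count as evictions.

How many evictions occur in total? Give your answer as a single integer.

LRU simulation (capacity=5):
  1. access K: MISS. Cache (LRU->MRU): [K]
  2. access K: HIT. Cache (LRU->MRU): [K]
  3. access K: HIT. Cache (LRU->MRU): [K]
  4. access S: MISS. Cache (LRU->MRU): [K S]
  5. access P: MISS. Cache (LRU->MRU): [K S P]
  6. access P: HIT. Cache (LRU->MRU): [K S P]
  7. access O: MISS. Cache (LRU->MRU): [K S P O]
  8. access Y: MISS. Cache (LRU->MRU): [K S P O Y]
  9. access K: HIT. Cache (LRU->MRU): [S P O Y K]
  10. access S: HIT. Cache (LRU->MRU): [P O Y K S]
  11. access O: HIT. Cache (LRU->MRU): [P Y K S O]
  12. access P: HIT. Cache (LRU->MRU): [Y K S O P]
  13. access O: HIT. Cache (LRU->MRU): [Y K S P O]
  14. access P: HIT. Cache (LRU->MRU): [Y K S O P]
  15. access K: HIT. Cache (LRU->MRU): [Y S O P K]
  16. access P: HIT. Cache (LRU->MRU): [Y S O K P]
  17. access P: HIT. Cache (LRU->MRU): [Y S O K P]
  18. access F: MISS, evict Y. Cache (LRU->MRU): [S O K P F]
  19. access Y: MISS, evict S. Cache (LRU->MRU): [O K P F Y]
  20. access Y: HIT. Cache (LRU->MRU): [O K P F Y]
  21. access Y: HIT. Cache (LRU->MRU): [O K P F Y]
  22. access Y: HIT. Cache (LRU->MRU): [O K P F Y]
  23. access O: HIT. Cache (LRU->MRU): [K P F Y O]
  24. access Y: HIT. Cache (LRU->MRU): [K P F O Y]
  25. access P: HIT. Cache (LRU->MRU): [K F O Y P]
  26. access Z: MISS, evict K. Cache (LRU->MRU): [F O Y P Z]
  27. access Y: HIT. Cache (LRU->MRU): [F O P Z Y]
  28. access Z: HIT. Cache (LRU->MRU): [F O P Y Z]
  29. access P: HIT. Cache (LRU->MRU): [F O Y Z P]
  30. access S: MISS, evict F. Cache (LRU->MRU): [O Y Z P S]
  31. access F: MISS, evict O. Cache (LRU->MRU): [Y Z P S F]
  32. access K: MISS, evict Y. Cache (LRU->MRU): [Z P S F K]
  33. access K: HIT. Cache (LRU->MRU): [Z P S F K]
  34. access P: HIT. Cache (LRU->MRU): [Z S F K P]
  35. access O: MISS, evict Z. Cache (LRU->MRU): [S F K P O]
  36. access O: HIT. Cache (LRU->MRU): [S F K P O]
  37. access O: HIT. Cache (LRU->MRU): [S F K P O]
  38. access Y: MISS, evict S. Cache (LRU->MRU): [F K P O Y]
  39. access P: HIT. Cache (LRU->MRU): [F K O Y P]
  40. access O: HIT. Cache (LRU->MRU): [F K Y P O]
Total: 27 hits, 13 misses, 8 evictions

Answer: 8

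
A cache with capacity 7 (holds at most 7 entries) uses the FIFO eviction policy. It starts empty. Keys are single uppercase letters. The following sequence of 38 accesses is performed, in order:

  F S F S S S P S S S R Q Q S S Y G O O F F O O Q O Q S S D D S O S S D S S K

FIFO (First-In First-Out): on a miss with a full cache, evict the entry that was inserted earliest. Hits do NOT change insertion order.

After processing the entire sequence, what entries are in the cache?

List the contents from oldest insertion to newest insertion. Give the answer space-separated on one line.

FIFO simulation (capacity=7):
  1. access F: MISS. Cache (old->new): [F]
  2. access S: MISS. Cache (old->new): [F S]
  3. access F: HIT. Cache (old->new): [F S]
  4. access S: HIT. Cache (old->new): [F S]
  5. access S: HIT. Cache (old->new): [F S]
  6. access S: HIT. Cache (old->new): [F S]
  7. access P: MISS. Cache (old->new): [F S P]
  8. access S: HIT. Cache (old->new): [F S P]
  9. access S: HIT. Cache (old->new): [F S P]
  10. access S: HIT. Cache (old->new): [F S P]
  11. access R: MISS. Cache (old->new): [F S P R]
  12. access Q: MISS. Cache (old->new): [F S P R Q]
  13. access Q: HIT. Cache (old->new): [F S P R Q]
  14. access S: HIT. Cache (old->new): [F S P R Q]
  15. access S: HIT. Cache (old->new): [F S P R Q]
  16. access Y: MISS. Cache (old->new): [F S P R Q Y]
  17. access G: MISS. Cache (old->new): [F S P R Q Y G]
  18. access O: MISS, evict F. Cache (old->new): [S P R Q Y G O]
  19. access O: HIT. Cache (old->new): [S P R Q Y G O]
  20. access F: MISS, evict S. Cache (old->new): [P R Q Y G O F]
  21. access F: HIT. Cache (old->new): [P R Q Y G O F]
  22. access O: HIT. Cache (old->new): [P R Q Y G O F]
  23. access O: HIT. Cache (old->new): [P R Q Y G O F]
  24. access Q: HIT. Cache (old->new): [P R Q Y G O F]
  25. access O: HIT. Cache (old->new): [P R Q Y G O F]
  26. access Q: HIT. Cache (old->new): [P R Q Y G O F]
  27. access S: MISS, evict P. Cache (old->new): [R Q Y G O F S]
  28. access S: HIT. Cache (old->new): [R Q Y G O F S]
  29. access D: MISS, evict R. Cache (old->new): [Q Y G O F S D]
  30. access D: HIT. Cache (old->new): [Q Y G O F S D]
  31. access S: HIT. Cache (old->new): [Q Y G O F S D]
  32. access O: HIT. Cache (old->new): [Q Y G O F S D]
  33. access S: HIT. Cache (old->new): [Q Y G O F S D]
  34. access S: HIT. Cache (old->new): [Q Y G O F S D]
  35. access D: HIT. Cache (old->new): [Q Y G O F S D]
  36. access S: HIT. Cache (old->new): [Q Y G O F S D]
  37. access S: HIT. Cache (old->new): [Q Y G O F S D]
  38. access K: MISS, evict Q. Cache (old->new): [Y G O F S D K]
Total: 26 hits, 12 misses, 5 evictions

Answer: Y G O F S D K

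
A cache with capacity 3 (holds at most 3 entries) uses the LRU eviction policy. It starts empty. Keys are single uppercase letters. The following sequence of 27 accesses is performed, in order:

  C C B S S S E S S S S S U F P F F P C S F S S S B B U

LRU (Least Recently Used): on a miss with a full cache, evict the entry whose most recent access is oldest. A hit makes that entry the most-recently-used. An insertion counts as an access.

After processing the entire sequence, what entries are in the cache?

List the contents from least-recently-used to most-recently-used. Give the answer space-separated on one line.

Answer: S B U

Derivation:
LRU simulation (capacity=3):
  1. access C: MISS. Cache (LRU->MRU): [C]
  2. access C: HIT. Cache (LRU->MRU): [C]
  3. access B: MISS. Cache (LRU->MRU): [C B]
  4. access S: MISS. Cache (LRU->MRU): [C B S]
  5. access S: HIT. Cache (LRU->MRU): [C B S]
  6. access S: HIT. Cache (LRU->MRU): [C B S]
  7. access E: MISS, evict C. Cache (LRU->MRU): [B S E]
  8. access S: HIT. Cache (LRU->MRU): [B E S]
  9. access S: HIT. Cache (LRU->MRU): [B E S]
  10. access S: HIT. Cache (LRU->MRU): [B E S]
  11. access S: HIT. Cache (LRU->MRU): [B E S]
  12. access S: HIT. Cache (LRU->MRU): [B E S]
  13. access U: MISS, evict B. Cache (LRU->MRU): [E S U]
  14. access F: MISS, evict E. Cache (LRU->MRU): [S U F]
  15. access P: MISS, evict S. Cache (LRU->MRU): [U F P]
  16. access F: HIT. Cache (LRU->MRU): [U P F]
  17. access F: HIT. Cache (LRU->MRU): [U P F]
  18. access P: HIT. Cache (LRU->MRU): [U F P]
  19. access C: MISS, evict U. Cache (LRU->MRU): [F P C]
  20. access S: MISS, evict F. Cache (LRU->MRU): [P C S]
  21. access F: MISS, evict P. Cache (LRU->MRU): [C S F]
  22. access S: HIT. Cache (LRU->MRU): [C F S]
  23. access S: HIT. Cache (LRU->MRU): [C F S]
  24. access S: HIT. Cache (LRU->MRU): [C F S]
  25. access B: MISS, evict C. Cache (LRU->MRU): [F S B]
  26. access B: HIT. Cache (LRU->MRU): [F S B]
  27. access U: MISS, evict F. Cache (LRU->MRU): [S B U]
Total: 15 hits, 12 misses, 9 evictions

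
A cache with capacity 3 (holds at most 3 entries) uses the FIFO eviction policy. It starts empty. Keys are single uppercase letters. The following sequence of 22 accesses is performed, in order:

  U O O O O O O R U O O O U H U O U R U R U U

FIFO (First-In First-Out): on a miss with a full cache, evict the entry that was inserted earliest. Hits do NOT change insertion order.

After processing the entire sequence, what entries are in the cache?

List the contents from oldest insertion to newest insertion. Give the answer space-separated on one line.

FIFO simulation (capacity=3):
  1. access U: MISS. Cache (old->new): [U]
  2. access O: MISS. Cache (old->new): [U O]
  3. access O: HIT. Cache (old->new): [U O]
  4. access O: HIT. Cache (old->new): [U O]
  5. access O: HIT. Cache (old->new): [U O]
  6. access O: HIT. Cache (old->new): [U O]
  7. access O: HIT. Cache (old->new): [U O]
  8. access R: MISS. Cache (old->new): [U O R]
  9. access U: HIT. Cache (old->new): [U O R]
  10. access O: HIT. Cache (old->new): [U O R]
  11. access O: HIT. Cache (old->new): [U O R]
  12. access O: HIT. Cache (old->new): [U O R]
  13. access U: HIT. Cache (old->new): [U O R]
  14. access H: MISS, evict U. Cache (old->new): [O R H]
  15. access U: MISS, evict O. Cache (old->new): [R H U]
  16. access O: MISS, evict R. Cache (old->new): [H U O]
  17. access U: HIT. Cache (old->new): [H U O]
  18. access R: MISS, evict H. Cache (old->new): [U O R]
  19. access U: HIT. Cache (old->new): [U O R]
  20. access R: HIT. Cache (old->new): [U O R]
  21. access U: HIT. Cache (old->new): [U O R]
  22. access U: HIT. Cache (old->new): [U O R]
Total: 15 hits, 7 misses, 4 evictions

Answer: U O R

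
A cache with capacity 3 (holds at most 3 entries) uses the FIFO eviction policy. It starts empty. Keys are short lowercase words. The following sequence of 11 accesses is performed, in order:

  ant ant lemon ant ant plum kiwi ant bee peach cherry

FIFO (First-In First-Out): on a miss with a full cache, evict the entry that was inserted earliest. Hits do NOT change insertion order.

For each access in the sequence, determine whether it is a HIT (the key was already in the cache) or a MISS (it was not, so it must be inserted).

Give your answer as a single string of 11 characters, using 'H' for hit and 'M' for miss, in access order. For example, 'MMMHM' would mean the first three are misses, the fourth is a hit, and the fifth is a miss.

FIFO simulation (capacity=3):
  1. access ant: MISS. Cache (old->new): [ant]
  2. access ant: HIT. Cache (old->new): [ant]
  3. access lemon: MISS. Cache (old->new): [ant lemon]
  4. access ant: HIT. Cache (old->new): [ant lemon]
  5. access ant: HIT. Cache (old->new): [ant lemon]
  6. access plum: MISS. Cache (old->new): [ant lemon plum]
  7. access kiwi: MISS, evict ant. Cache (old->new): [lemon plum kiwi]
  8. access ant: MISS, evict lemon. Cache (old->new): [plum kiwi ant]
  9. access bee: MISS, evict plum. Cache (old->new): [kiwi ant bee]
  10. access peach: MISS, evict kiwi. Cache (old->new): [ant bee peach]
  11. access cherry: MISS, evict ant. Cache (old->new): [bee peach cherry]
Total: 3 hits, 8 misses, 5 evictions

Answer: MHMHHMMMMMM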